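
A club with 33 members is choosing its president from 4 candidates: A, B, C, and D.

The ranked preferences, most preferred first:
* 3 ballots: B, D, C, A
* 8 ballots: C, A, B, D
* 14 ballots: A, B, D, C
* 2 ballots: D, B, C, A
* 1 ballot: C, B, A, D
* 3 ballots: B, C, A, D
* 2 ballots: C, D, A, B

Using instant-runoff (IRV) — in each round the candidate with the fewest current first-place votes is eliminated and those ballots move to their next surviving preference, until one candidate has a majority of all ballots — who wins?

Round 1: A 14, B 6, C 11, D 2. D eliminated.
Round 2: A 14, B 8, C 11. B eliminated.
Round 3: A 14, C 19. C has a majority (≥17).

C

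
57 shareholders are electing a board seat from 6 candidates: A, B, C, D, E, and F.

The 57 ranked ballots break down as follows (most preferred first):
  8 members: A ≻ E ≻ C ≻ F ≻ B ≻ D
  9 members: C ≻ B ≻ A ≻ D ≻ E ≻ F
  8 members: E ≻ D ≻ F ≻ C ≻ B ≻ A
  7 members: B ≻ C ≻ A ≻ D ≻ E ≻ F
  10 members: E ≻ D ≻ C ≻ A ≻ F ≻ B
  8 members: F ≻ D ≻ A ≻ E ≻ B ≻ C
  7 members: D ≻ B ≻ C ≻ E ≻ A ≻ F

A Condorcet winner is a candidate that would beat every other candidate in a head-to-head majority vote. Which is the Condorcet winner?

D vs A: 33–24
D vs B: 33–24
D vs C: 33–24
D vs E: 31–26
D vs F: 41–16
D beats every other candidate.

D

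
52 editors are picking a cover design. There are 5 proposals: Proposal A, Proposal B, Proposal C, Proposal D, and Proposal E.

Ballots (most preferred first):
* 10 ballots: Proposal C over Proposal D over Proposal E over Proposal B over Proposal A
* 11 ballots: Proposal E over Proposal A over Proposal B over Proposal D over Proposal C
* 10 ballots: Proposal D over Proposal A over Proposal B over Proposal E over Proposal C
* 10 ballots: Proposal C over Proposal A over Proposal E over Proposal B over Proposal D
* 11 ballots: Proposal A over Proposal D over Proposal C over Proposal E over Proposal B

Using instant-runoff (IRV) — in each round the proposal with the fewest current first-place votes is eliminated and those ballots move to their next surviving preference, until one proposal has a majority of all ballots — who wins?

Round 1: Proposal A 11, Proposal B 0, Proposal C 20, Proposal D 10, Proposal E 11. Proposal B eliminated.
Round 2: Proposal A 11, Proposal C 20, Proposal D 10, Proposal E 11. Proposal D eliminated.
Round 3: Proposal A 21, Proposal C 20, Proposal E 11. Proposal E eliminated.
Round 4: Proposal A 32, Proposal C 20. Proposal A has a majority (≥27).

Proposal A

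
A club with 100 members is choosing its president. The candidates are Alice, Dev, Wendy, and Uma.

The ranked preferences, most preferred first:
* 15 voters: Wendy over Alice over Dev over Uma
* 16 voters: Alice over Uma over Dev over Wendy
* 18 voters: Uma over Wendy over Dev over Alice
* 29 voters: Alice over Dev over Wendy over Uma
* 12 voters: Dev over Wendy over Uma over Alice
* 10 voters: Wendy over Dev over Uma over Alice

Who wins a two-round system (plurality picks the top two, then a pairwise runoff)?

Wendy

Round 1 first-place votes: Alice 45, Dev 12, Wendy 25, Uma 18. Alice and Wendy advance.
Runoff: Alice is ranked above Wendy on 45 ballots, Wendy above Alice on 55.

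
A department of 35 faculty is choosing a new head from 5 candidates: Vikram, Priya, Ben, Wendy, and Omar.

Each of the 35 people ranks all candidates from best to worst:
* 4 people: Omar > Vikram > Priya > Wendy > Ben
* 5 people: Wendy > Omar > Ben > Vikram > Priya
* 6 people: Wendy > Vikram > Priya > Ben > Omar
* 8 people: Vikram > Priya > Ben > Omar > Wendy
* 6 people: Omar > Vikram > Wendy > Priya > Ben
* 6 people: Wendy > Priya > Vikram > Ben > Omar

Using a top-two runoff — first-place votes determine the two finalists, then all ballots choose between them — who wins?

Round 1 first-place votes: Vikram 8, Priya 0, Ben 0, Wendy 17, Omar 10. Wendy and Omar advance.
Runoff: Wendy is ranked above Omar on 17 ballots, Omar above Wendy on 18.

Omar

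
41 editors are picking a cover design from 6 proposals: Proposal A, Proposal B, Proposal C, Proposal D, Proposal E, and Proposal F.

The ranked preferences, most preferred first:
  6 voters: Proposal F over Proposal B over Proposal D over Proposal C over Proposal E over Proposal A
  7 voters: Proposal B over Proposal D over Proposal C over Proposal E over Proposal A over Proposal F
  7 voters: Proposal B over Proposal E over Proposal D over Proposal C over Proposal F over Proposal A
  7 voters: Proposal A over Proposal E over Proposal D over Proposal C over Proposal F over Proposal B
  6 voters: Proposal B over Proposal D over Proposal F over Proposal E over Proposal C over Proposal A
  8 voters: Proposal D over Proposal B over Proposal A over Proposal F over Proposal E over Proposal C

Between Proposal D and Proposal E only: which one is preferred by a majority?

Proposal D is ranked above Proposal E on 27 ballots; Proposal E above Proposal D on 14.

Proposal D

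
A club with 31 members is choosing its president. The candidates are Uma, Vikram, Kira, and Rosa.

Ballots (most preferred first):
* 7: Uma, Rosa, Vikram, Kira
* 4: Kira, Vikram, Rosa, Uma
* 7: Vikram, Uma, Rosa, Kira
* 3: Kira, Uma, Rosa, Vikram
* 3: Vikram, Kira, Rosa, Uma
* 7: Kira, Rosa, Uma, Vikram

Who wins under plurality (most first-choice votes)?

First-place votes: Uma 7, Vikram 10, Kira 14, Rosa 0.

Kira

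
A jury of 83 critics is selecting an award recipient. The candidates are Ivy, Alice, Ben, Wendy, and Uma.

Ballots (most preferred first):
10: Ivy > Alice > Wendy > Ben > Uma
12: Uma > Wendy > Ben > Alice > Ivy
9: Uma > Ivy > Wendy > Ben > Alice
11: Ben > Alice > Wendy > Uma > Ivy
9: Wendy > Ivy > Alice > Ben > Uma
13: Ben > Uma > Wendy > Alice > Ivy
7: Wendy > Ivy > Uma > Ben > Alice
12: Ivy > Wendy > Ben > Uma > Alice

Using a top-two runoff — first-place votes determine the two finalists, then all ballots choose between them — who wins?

Ivy

Round 1 first-place votes: Ivy 22, Alice 0, Ben 24, Wendy 16, Uma 21. Ben and Ivy advance.
Runoff: Ben is ranked above Ivy on 36 ballots, Ivy above Ben on 47.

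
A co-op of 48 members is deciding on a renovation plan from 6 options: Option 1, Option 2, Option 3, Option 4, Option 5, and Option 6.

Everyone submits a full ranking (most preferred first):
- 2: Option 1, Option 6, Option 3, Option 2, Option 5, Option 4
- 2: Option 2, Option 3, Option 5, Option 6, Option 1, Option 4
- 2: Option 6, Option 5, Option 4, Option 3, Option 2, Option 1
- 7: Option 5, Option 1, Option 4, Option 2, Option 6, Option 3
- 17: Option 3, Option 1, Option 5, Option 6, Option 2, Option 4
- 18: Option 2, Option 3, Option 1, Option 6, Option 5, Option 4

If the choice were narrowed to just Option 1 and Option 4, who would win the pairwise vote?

Option 1

Option 1 is ranked above Option 4 on 46 ballots; Option 4 above Option 1 on 2.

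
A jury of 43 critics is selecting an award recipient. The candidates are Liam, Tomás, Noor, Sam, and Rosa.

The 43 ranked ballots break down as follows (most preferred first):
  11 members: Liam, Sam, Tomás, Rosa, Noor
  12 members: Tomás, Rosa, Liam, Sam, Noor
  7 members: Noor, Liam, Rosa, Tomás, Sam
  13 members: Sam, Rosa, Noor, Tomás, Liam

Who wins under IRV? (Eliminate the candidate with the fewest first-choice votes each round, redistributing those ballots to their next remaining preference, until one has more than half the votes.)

Liam

Round 1: Liam 11, Tomás 12, Noor 7, Sam 13, Rosa 0. Rosa eliminated.
Round 2: Liam 11, Tomás 12, Noor 7, Sam 13. Noor eliminated.
Round 3: Liam 18, Tomás 12, Sam 13. Tomás eliminated.
Round 4: Liam 30, Sam 13. Liam has a majority (≥22).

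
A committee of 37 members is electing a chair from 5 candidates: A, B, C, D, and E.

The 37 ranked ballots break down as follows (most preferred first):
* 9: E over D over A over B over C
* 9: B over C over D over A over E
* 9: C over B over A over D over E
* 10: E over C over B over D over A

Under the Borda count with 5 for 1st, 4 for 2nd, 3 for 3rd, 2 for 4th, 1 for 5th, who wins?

A: 9×3 + 9×2 + 9×3 + 10×1 = 82
B: 9×2 + 9×5 + 9×4 + 10×3 = 129
C: 9×1 + 9×4 + 9×5 + 10×4 = 130
D: 9×4 + 9×3 + 9×2 + 10×2 = 101
E: 9×5 + 9×1 + 9×1 + 10×5 = 113

C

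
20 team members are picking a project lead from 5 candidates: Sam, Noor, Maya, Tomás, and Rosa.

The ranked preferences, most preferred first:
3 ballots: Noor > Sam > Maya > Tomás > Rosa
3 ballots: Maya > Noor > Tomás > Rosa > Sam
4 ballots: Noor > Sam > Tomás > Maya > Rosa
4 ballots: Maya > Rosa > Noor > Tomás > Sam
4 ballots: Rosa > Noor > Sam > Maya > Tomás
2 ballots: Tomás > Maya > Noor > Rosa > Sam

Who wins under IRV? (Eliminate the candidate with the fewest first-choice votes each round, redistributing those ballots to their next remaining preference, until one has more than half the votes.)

Noor

Round 1: Sam 0, Noor 7, Maya 7, Tomás 2, Rosa 4. Sam eliminated.
Round 2: Noor 7, Maya 7, Tomás 2, Rosa 4. Tomás eliminated.
Round 3: Noor 7, Maya 9, Rosa 4. Rosa eliminated.
Round 4: Noor 11, Maya 9. Noor has a majority (≥11).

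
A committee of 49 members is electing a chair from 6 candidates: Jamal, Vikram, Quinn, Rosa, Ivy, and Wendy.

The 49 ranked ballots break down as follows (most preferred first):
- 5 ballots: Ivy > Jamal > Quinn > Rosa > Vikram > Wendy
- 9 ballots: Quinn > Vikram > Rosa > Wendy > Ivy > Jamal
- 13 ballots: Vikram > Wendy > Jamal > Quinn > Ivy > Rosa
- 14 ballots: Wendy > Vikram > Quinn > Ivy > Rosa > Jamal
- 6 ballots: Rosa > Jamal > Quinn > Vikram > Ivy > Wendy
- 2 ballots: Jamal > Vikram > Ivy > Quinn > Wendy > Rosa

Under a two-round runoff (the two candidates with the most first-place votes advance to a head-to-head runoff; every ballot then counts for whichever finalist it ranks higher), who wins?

Vikram

Round 1 first-place votes: Jamal 2, Vikram 13, Quinn 9, Rosa 6, Ivy 5, Wendy 14. Wendy and Vikram advance.
Runoff: Wendy is ranked above Vikram on 14 ballots, Vikram above Wendy on 35.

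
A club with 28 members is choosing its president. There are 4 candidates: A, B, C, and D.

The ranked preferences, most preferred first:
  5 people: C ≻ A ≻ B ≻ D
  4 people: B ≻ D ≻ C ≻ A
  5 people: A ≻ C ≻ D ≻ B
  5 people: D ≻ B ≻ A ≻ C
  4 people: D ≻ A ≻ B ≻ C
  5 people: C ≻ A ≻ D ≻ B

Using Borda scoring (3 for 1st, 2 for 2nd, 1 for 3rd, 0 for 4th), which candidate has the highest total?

A

A: 5×2 + 4×0 + 5×3 + 5×1 + 4×2 + 5×2 = 48
B: 5×1 + 4×3 + 5×0 + 5×2 + 4×1 + 5×0 = 31
C: 5×3 + 4×1 + 5×2 + 5×0 + 4×0 + 5×3 = 44
D: 5×0 + 4×2 + 5×1 + 5×3 + 4×3 + 5×1 = 45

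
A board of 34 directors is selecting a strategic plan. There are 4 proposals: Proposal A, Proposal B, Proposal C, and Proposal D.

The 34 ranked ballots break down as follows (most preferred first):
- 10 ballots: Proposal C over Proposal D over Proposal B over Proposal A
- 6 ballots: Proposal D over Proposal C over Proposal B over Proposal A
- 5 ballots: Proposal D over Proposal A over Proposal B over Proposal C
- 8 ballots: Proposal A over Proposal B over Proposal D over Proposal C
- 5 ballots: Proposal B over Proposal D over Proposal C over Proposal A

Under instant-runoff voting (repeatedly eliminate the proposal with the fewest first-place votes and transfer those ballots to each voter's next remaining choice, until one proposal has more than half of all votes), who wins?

Round 1: Proposal A 8, Proposal B 5, Proposal C 10, Proposal D 11. Proposal B eliminated.
Round 2: Proposal A 8, Proposal C 10, Proposal D 16. Proposal A eliminated.
Round 3: Proposal C 10, Proposal D 24. Proposal D has a majority (≥18).

Proposal D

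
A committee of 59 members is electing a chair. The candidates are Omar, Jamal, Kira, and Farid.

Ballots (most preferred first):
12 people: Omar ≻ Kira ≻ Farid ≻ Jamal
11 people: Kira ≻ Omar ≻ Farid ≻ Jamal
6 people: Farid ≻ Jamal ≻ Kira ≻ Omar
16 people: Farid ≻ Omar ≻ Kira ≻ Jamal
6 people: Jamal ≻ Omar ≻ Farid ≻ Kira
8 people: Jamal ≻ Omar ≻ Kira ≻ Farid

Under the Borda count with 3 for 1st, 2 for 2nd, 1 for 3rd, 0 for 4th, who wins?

Omar: 12×3 + 11×2 + 6×0 + 16×2 + 6×2 + 8×2 = 118
Jamal: 12×0 + 11×0 + 6×2 + 16×0 + 6×3 + 8×3 = 54
Kira: 12×2 + 11×3 + 6×1 + 16×1 + 6×0 + 8×1 = 87
Farid: 12×1 + 11×1 + 6×3 + 16×3 + 6×1 + 8×0 = 95

Omar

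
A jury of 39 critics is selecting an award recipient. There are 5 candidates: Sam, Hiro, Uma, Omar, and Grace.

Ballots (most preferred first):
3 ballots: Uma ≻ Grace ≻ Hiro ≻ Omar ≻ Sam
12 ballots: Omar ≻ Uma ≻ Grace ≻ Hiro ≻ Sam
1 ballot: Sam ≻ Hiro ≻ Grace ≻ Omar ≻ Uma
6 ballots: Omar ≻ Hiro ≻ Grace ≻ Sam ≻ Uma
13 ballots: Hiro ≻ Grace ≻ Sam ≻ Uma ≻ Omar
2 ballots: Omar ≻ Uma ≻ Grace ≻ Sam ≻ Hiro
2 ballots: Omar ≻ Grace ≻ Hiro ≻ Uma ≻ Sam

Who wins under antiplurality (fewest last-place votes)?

Grace

Last-place votes: Sam 17, Hiro 2, Uma 7, Omar 13, Grace 0.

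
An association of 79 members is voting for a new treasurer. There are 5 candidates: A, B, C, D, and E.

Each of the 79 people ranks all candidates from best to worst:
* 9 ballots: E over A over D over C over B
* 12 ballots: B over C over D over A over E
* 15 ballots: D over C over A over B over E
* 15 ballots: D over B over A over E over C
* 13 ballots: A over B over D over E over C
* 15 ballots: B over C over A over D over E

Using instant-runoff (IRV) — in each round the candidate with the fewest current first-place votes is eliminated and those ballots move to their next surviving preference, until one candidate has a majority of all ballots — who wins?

B

Round 1: A 13, B 27, C 0, D 30, E 9. C eliminated.
Round 2: A 13, B 27, D 30, E 9. E eliminated.
Round 3: A 22, B 27, D 30. A eliminated.
Round 4: B 40, D 39. B has a majority (≥40).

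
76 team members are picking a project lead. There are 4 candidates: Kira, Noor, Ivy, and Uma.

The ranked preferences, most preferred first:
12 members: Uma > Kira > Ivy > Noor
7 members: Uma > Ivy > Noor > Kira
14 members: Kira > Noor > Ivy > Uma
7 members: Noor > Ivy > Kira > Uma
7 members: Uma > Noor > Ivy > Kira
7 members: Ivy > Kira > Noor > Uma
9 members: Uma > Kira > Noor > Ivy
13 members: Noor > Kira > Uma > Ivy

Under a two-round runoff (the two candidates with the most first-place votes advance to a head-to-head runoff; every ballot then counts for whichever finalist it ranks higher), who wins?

Round 1 first-place votes: Kira 14, Noor 20, Ivy 7, Uma 35. Uma and Noor advance.
Runoff: Uma is ranked above Noor on 35 ballots, Noor above Uma on 41.

Noor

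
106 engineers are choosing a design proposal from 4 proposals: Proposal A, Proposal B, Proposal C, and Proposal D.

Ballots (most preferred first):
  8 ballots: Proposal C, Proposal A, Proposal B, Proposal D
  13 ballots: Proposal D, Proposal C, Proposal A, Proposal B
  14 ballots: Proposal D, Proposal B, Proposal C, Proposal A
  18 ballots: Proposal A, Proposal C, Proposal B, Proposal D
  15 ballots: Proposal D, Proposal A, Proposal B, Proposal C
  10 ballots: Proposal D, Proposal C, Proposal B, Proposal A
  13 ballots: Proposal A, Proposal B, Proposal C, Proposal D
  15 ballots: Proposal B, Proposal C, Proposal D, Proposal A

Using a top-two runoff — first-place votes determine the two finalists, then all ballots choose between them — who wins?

Proposal D

Round 1 first-place votes: Proposal A 31, Proposal B 15, Proposal C 8, Proposal D 52. Proposal D and Proposal A advance.
Runoff: Proposal D is ranked above Proposal A on 67 ballots, Proposal A above Proposal D on 39.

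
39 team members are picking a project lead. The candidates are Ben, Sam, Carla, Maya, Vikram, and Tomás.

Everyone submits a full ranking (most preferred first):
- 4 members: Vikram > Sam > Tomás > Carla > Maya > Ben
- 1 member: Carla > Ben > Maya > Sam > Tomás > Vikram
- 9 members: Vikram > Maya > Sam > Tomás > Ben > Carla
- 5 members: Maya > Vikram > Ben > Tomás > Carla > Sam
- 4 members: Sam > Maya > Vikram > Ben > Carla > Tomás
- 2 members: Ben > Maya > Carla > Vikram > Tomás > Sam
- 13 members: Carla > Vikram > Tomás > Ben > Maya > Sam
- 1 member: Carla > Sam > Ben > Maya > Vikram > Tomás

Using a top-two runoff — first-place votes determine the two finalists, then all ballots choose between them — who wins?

Vikram

Round 1 first-place votes: Ben 2, Sam 4, Carla 15, Maya 5, Vikram 13, Tomás 0. Carla and Vikram advance.
Runoff: Carla is ranked above Vikram on 17 ballots, Vikram above Carla on 22.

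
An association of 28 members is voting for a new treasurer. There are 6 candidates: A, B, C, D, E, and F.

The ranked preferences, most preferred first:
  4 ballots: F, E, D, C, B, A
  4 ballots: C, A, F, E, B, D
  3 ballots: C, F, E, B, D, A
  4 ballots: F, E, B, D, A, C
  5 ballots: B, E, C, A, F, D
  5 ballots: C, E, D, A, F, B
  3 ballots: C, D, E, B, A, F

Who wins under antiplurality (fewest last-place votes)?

Last-place votes: A 7, B 5, C 4, D 9, E 0, F 3.

E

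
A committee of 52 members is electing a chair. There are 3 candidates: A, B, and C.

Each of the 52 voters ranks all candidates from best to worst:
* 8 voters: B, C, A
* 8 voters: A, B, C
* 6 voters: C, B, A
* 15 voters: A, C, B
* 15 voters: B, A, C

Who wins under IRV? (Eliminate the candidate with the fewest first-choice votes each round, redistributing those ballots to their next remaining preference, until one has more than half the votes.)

Round 1: A 23, B 23, C 6. C eliminated.
Round 2: A 23, B 29. B has a majority (≥27).

B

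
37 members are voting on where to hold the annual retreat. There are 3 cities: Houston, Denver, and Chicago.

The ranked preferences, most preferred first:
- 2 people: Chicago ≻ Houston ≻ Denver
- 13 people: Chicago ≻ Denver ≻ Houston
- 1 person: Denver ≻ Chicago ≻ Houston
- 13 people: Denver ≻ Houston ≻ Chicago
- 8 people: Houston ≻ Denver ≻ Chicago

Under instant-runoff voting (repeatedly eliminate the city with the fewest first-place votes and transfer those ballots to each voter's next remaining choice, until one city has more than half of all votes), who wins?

Denver

Round 1: Houston 8, Denver 14, Chicago 15. Houston eliminated.
Round 2: Denver 22, Chicago 15. Denver has a majority (≥19).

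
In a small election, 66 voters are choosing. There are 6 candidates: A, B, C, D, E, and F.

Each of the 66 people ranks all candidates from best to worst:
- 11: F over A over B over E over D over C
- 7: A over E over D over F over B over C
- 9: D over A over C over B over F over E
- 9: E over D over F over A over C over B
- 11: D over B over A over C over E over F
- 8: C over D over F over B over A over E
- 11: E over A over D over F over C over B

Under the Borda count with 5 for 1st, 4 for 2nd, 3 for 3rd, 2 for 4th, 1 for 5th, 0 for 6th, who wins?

D

A: 11×4 + 7×5 + 9×4 + 9×2 + 11×3 + 8×1 + 11×4 = 218
B: 11×3 + 7×1 + 9×2 + 9×0 + 11×4 + 8×2 + 11×0 = 118
C: 11×0 + 7×0 + 9×3 + 9×1 + 11×2 + 8×5 + 11×1 = 109
D: 11×1 + 7×3 + 9×5 + 9×4 + 11×5 + 8×4 + 11×3 = 233
E: 11×2 + 7×4 + 9×0 + 9×5 + 11×1 + 8×0 + 11×5 = 161
F: 11×5 + 7×2 + 9×1 + 9×3 + 11×0 + 8×3 + 11×2 = 151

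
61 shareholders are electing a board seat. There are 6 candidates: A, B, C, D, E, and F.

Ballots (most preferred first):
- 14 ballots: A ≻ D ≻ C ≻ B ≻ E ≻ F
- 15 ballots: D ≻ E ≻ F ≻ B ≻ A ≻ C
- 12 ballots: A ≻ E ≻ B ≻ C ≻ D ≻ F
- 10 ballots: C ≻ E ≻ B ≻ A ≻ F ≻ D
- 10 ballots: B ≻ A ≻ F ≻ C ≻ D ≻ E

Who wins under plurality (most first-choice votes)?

First-place votes: A 26, B 10, C 10, D 15, E 0, F 0.

A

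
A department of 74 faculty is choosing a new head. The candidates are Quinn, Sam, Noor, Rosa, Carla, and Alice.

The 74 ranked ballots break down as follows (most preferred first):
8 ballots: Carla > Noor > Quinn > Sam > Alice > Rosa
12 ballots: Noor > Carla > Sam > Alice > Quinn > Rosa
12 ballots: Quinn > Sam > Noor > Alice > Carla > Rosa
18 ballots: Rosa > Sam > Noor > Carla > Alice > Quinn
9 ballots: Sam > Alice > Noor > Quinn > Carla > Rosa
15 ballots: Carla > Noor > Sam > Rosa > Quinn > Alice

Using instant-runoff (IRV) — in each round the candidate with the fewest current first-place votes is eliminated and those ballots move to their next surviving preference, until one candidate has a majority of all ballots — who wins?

Round 1: Quinn 12, Sam 9, Noor 12, Rosa 18, Carla 23, Alice 0. Alice eliminated.
Round 2: Quinn 12, Sam 9, Noor 12, Rosa 18, Carla 23. Sam eliminated.
Round 3: Quinn 12, Noor 21, Rosa 18, Carla 23. Quinn eliminated.
Round 4: Noor 33, Rosa 18, Carla 23. Rosa eliminated.
Round 5: Noor 51, Carla 23. Noor has a majority (≥38).

Noor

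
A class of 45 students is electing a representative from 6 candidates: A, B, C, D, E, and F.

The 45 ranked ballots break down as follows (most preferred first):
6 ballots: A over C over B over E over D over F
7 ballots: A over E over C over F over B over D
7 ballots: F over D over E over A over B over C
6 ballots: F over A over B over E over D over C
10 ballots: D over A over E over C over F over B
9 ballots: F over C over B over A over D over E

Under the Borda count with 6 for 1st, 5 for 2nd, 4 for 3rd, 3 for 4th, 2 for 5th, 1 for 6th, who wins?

A

A: 6×6 + 7×6 + 7×3 + 6×5 + 10×5 + 9×3 = 206
B: 6×4 + 7×2 + 7×2 + 6×4 + 10×1 + 9×4 = 122
C: 6×5 + 7×4 + 7×1 + 6×1 + 10×3 + 9×5 = 146
D: 6×2 + 7×1 + 7×5 + 6×2 + 10×6 + 9×2 = 144
E: 6×3 + 7×5 + 7×4 + 6×3 + 10×4 + 9×1 = 148
F: 6×1 + 7×3 + 7×6 + 6×6 + 10×2 + 9×6 = 179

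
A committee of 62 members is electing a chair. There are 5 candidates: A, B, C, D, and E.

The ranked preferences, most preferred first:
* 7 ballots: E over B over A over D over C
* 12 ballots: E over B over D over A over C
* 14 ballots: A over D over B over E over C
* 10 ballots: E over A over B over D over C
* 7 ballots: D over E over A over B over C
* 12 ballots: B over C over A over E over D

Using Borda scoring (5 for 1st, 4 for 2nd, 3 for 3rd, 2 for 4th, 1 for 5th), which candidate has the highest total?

A: 7×3 + 12×2 + 14×5 + 10×4 + 7×3 + 12×3 = 212
B: 7×4 + 12×4 + 14×3 + 10×3 + 7×2 + 12×5 = 222
C: 7×1 + 12×1 + 14×1 + 10×1 + 7×1 + 12×4 = 98
D: 7×2 + 12×3 + 14×4 + 10×2 + 7×5 + 12×1 = 173
E: 7×5 + 12×5 + 14×2 + 10×5 + 7×4 + 12×2 = 225

E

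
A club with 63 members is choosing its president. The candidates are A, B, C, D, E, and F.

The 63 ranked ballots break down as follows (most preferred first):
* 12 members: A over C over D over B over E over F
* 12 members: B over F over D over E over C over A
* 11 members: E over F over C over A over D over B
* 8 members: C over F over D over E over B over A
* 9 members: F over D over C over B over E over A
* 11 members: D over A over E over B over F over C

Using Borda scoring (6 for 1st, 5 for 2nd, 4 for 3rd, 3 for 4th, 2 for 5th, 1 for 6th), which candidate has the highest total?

A: 12×6 + 12×1 + 11×3 + 8×1 + 9×1 + 11×5 = 189
B: 12×3 + 12×6 + 11×1 + 8×2 + 9×3 + 11×3 = 195
C: 12×5 + 12×2 + 11×4 + 8×6 + 9×4 + 11×1 = 223
D: 12×4 + 12×4 + 11×2 + 8×4 + 9×5 + 11×6 = 261
E: 12×2 + 12×3 + 11×6 + 8×3 + 9×2 + 11×4 = 212
F: 12×1 + 12×5 + 11×5 + 8×5 + 9×6 + 11×2 = 243

D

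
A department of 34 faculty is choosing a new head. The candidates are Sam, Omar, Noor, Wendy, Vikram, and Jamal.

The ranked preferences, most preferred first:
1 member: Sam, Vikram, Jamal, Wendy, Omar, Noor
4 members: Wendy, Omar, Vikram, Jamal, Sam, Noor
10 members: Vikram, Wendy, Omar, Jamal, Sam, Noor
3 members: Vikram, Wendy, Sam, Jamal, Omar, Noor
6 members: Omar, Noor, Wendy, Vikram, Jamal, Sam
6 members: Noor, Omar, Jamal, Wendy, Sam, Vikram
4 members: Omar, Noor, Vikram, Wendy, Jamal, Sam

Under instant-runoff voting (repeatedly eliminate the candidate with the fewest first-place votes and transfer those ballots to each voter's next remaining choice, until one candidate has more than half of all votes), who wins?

Omar

Round 1: Sam 1, Omar 10, Noor 6, Wendy 4, Vikram 13, Jamal 0. Jamal eliminated.
Round 2: Sam 1, Omar 10, Noor 6, Wendy 4, Vikram 13. Sam eliminated.
Round 3: Omar 10, Noor 6, Wendy 4, Vikram 14. Wendy eliminated.
Round 4: Omar 14, Noor 6, Vikram 14. Noor eliminated.
Round 5: Omar 20, Vikram 14. Omar has a majority (≥18).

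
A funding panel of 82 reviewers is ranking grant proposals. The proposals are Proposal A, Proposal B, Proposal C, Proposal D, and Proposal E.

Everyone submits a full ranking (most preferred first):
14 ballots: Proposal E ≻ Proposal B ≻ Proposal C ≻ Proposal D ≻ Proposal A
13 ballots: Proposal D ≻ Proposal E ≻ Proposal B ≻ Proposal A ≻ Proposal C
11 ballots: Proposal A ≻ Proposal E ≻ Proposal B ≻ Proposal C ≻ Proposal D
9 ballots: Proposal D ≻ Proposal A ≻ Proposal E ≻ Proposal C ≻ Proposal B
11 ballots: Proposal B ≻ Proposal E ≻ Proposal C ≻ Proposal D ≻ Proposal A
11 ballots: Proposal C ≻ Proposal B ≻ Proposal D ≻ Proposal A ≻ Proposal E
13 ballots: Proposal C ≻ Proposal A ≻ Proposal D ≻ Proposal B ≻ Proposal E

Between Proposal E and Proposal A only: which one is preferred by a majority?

Proposal A

Proposal E is ranked above Proposal A on 38 ballots; Proposal A above Proposal E on 44.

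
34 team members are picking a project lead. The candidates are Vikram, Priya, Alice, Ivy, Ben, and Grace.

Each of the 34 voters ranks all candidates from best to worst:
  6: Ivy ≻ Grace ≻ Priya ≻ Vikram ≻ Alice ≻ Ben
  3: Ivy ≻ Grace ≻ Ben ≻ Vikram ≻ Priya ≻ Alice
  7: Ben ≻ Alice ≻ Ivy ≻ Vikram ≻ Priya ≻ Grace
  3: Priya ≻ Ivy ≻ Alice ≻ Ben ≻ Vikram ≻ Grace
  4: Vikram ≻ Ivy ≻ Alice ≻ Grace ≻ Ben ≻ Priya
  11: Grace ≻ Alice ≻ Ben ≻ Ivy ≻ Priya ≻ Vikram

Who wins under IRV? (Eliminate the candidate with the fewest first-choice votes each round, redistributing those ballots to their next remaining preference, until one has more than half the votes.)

Round 1: Vikram 4, Priya 3, Alice 0, Ivy 9, Ben 7, Grace 11. Alice eliminated.
Round 2: Vikram 4, Priya 3, Ivy 9, Ben 7, Grace 11. Priya eliminated.
Round 3: Vikram 4, Ivy 12, Ben 7, Grace 11. Vikram eliminated.
Round 4: Ivy 16, Ben 7, Grace 11. Ben eliminated.
Round 5: Ivy 23, Grace 11. Ivy has a majority (≥18).

Ivy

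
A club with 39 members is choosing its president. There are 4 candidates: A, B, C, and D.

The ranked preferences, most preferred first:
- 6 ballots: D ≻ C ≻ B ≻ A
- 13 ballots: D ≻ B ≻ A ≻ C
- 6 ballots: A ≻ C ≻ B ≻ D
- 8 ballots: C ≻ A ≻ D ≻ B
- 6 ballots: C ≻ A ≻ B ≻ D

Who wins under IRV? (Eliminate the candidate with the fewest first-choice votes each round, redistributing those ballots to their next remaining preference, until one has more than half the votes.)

C

Round 1: A 6, B 0, C 14, D 19. B eliminated.
Round 2: A 6, C 14, D 19. A eliminated.
Round 3: C 20, D 19. C has a majority (≥20).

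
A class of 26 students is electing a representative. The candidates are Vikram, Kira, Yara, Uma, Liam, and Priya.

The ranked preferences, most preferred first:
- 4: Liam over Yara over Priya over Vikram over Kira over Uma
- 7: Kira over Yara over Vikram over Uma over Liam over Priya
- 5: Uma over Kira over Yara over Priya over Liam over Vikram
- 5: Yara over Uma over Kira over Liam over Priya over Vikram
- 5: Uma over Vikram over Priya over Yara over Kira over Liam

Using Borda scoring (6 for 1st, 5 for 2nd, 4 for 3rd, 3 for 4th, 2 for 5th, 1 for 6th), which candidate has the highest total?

Yara

Vikram: 4×3 + 7×4 + 5×1 + 5×1 + 5×5 = 75
Kira: 4×2 + 7×6 + 5×5 + 5×4 + 5×2 = 105
Yara: 4×5 + 7×5 + 5×4 + 5×6 + 5×3 = 120
Uma: 4×1 + 7×3 + 5×6 + 5×5 + 5×6 = 110
Liam: 4×6 + 7×2 + 5×2 + 5×3 + 5×1 = 68
Priya: 4×4 + 7×1 + 5×3 + 5×2 + 5×4 = 68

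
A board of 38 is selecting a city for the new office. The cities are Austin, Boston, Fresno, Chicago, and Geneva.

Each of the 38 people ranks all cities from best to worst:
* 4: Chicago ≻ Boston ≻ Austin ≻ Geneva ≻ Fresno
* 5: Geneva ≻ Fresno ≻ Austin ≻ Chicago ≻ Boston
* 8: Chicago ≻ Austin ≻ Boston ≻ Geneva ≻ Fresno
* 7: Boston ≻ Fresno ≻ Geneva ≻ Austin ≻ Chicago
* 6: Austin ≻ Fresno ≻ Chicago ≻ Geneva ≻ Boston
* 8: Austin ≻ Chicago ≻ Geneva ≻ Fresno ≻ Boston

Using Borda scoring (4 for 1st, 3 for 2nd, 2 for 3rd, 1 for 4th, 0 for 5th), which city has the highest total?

Austin

Austin: 4×2 + 5×2 + 8×3 + 7×1 + 6×4 + 8×4 = 105
Boston: 4×3 + 5×0 + 8×2 + 7×4 + 6×0 + 8×0 = 56
Fresno: 4×0 + 5×3 + 8×0 + 7×3 + 6×3 + 8×1 = 62
Chicago: 4×4 + 5×1 + 8×4 + 7×0 + 6×2 + 8×3 = 89
Geneva: 4×1 + 5×4 + 8×1 + 7×2 + 6×1 + 8×2 = 68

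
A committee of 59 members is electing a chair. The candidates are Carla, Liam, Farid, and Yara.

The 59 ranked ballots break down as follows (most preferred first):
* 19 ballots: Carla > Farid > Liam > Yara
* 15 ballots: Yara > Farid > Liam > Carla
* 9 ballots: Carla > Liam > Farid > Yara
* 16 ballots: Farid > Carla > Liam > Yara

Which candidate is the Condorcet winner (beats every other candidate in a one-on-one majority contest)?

Farid

Farid vs Carla: 31–28
Farid vs Liam: 50–9
Farid vs Yara: 44–15
Farid beats every other candidate.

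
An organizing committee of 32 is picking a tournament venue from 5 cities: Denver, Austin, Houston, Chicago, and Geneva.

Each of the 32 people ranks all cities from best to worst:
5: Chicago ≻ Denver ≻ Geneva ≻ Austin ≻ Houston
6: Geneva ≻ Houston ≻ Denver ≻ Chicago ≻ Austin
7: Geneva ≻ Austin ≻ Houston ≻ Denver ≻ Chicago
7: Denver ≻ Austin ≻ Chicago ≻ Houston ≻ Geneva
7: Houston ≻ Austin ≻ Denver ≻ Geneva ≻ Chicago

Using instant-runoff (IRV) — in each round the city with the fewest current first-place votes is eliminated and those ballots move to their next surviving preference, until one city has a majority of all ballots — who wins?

Round 1: Denver 7, Austin 0, Houston 7, Chicago 5, Geneva 13. Austin eliminated.
Round 2: Denver 7, Houston 7, Chicago 5, Geneva 13. Chicago eliminated.
Round 3: Denver 12, Houston 7, Geneva 13. Houston eliminated.
Round 4: Denver 19, Geneva 13. Denver has a majority (≥17).

Denver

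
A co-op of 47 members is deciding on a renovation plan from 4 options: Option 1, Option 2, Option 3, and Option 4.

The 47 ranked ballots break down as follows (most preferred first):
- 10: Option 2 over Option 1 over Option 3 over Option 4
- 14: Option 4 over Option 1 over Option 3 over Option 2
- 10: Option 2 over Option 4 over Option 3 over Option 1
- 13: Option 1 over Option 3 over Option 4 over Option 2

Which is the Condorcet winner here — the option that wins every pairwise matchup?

Option 4

Option 4 vs Option 1: 24–23
Option 4 vs Option 2: 27–20
Option 4 vs Option 3: 24–23
Option 4 beats every other option.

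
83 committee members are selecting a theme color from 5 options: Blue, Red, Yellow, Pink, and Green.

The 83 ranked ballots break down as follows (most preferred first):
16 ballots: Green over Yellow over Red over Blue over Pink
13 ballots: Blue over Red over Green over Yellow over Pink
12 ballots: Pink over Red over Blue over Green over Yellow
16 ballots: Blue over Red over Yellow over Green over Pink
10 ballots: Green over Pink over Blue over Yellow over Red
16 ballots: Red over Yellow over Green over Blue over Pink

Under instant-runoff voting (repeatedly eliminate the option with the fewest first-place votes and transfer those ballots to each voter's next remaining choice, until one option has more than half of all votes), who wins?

Round 1: Blue 29, Red 16, Yellow 0, Pink 12, Green 26. Yellow eliminated.
Round 2: Blue 29, Red 16, Pink 12, Green 26. Pink eliminated.
Round 3: Blue 29, Red 28, Green 26. Green eliminated.
Round 4: Blue 39, Red 44. Red has a majority (≥42).

Red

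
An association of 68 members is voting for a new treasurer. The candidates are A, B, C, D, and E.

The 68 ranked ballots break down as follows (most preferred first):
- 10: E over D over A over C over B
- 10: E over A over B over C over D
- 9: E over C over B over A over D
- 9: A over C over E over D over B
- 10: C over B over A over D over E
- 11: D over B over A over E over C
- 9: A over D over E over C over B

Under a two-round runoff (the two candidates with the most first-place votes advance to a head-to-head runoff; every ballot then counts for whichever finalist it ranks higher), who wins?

A

Round 1 first-place votes: A 18, B 0, C 10, D 11, E 29. E and A advance.
Runoff: E is ranked above A on 29 ballots, A above E on 39.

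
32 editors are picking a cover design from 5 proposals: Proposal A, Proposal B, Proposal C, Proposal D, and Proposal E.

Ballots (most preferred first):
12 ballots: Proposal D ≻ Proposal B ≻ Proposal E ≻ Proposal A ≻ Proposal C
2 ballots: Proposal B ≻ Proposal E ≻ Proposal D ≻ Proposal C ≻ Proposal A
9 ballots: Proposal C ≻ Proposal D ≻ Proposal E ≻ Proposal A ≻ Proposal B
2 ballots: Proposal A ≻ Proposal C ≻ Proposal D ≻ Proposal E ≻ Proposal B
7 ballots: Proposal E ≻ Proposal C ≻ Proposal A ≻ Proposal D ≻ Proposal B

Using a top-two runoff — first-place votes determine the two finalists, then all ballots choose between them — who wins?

Proposal C

Round 1 first-place votes: Proposal A 2, Proposal B 2, Proposal C 9, Proposal D 12, Proposal E 7. Proposal D and Proposal C advance.
Runoff: Proposal D is ranked above Proposal C on 14 ballots, Proposal C above Proposal D on 18.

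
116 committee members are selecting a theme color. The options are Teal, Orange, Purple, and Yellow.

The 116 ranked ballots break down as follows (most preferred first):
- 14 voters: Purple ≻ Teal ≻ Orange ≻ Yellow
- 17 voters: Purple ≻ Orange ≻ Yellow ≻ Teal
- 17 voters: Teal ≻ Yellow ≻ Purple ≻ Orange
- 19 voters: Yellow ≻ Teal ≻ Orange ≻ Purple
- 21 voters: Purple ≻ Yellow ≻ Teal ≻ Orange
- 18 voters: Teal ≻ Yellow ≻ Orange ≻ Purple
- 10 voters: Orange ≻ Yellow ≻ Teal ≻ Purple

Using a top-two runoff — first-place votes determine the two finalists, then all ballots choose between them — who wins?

Round 1 first-place votes: Teal 35, Orange 10, Purple 52, Yellow 19. Purple and Teal advance.
Runoff: Purple is ranked above Teal on 52 ballots, Teal above Purple on 64.

Teal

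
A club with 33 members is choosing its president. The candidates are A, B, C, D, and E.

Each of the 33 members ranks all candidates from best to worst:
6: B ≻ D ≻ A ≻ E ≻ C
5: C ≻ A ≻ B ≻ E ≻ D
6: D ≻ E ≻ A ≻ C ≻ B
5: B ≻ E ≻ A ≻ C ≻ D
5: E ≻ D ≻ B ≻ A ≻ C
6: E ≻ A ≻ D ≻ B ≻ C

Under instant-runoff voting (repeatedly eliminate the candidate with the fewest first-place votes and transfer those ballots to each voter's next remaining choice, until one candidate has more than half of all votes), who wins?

Round 1: A 0, B 11, C 5, D 6, E 11. A eliminated.
Round 2: B 11, C 5, D 6, E 11. C eliminated.
Round 3: B 16, D 6, E 11. D eliminated.
Round 4: B 16, E 17. E has a majority (≥17).

E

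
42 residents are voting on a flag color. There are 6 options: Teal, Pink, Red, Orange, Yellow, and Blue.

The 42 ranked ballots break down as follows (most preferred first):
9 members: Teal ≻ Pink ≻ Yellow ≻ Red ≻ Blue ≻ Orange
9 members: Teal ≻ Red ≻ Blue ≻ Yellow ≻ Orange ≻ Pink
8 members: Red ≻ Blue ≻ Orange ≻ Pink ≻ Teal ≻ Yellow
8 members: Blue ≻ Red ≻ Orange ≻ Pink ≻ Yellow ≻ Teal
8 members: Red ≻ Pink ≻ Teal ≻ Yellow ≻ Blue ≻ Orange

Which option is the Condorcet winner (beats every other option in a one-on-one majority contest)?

Red vs Teal: 24–18
Red vs Pink: 33–9
Red vs Orange: 42–0
Red vs Yellow: 33–9
Red vs Blue: 34–8
Red beats every other option.

Red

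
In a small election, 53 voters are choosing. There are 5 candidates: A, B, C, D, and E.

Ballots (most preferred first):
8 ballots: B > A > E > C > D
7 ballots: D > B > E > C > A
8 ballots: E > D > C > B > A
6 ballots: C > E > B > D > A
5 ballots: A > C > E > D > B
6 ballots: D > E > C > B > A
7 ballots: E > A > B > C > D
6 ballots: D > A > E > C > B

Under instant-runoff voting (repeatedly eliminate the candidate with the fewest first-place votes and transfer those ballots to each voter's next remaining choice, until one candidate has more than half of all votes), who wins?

Round 1: A 5, B 8, C 6, D 19, E 15. A eliminated.
Round 2: B 8, C 11, D 19, E 15. B eliminated.
Round 3: C 11, D 19, E 23. C eliminated.
Round 4: D 19, E 34. E has a majority (≥27).

E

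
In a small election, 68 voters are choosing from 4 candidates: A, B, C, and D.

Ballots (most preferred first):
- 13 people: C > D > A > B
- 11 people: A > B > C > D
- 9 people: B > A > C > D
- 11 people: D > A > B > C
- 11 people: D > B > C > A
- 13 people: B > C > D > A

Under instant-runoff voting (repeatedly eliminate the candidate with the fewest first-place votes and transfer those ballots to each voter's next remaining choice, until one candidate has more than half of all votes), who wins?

Round 1: A 11, B 22, C 13, D 22. A eliminated.
Round 2: B 33, C 13, D 22. C eliminated.
Round 3: B 33, D 35. D has a majority (≥35).

D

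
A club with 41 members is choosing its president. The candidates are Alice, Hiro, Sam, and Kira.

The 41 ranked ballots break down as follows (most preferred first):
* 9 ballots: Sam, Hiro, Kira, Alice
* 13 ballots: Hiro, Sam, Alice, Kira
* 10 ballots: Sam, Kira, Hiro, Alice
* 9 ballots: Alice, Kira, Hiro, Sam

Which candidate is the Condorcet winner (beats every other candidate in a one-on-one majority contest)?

Hiro

Hiro vs Alice: 32–9
Hiro vs Sam: 22–19
Hiro vs Kira: 22–19
Hiro beats every other candidate.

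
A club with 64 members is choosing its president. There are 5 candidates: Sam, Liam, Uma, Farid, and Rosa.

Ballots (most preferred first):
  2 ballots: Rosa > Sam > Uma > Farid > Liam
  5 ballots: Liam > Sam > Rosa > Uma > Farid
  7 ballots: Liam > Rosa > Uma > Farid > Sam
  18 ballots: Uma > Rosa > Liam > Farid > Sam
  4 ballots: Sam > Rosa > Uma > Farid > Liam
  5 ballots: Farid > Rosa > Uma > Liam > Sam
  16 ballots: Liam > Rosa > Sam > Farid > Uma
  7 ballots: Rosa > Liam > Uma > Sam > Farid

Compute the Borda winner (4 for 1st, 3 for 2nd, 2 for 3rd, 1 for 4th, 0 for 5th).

Sam: 2×3 + 5×3 + 7×0 + 18×0 + 4×4 + 5×0 + 16×2 + 7×1 = 76
Liam: 2×0 + 5×4 + 7×4 + 18×2 + 4×0 + 5×1 + 16×4 + 7×3 = 174
Uma: 2×2 + 5×1 + 7×2 + 18×4 + 4×2 + 5×2 + 16×0 + 7×2 = 127
Farid: 2×1 + 5×0 + 7×1 + 18×1 + 4×1 + 5×4 + 16×1 + 7×0 = 67
Rosa: 2×4 + 5×2 + 7×3 + 18×3 + 4×3 + 5×3 + 16×3 + 7×4 = 196

Rosa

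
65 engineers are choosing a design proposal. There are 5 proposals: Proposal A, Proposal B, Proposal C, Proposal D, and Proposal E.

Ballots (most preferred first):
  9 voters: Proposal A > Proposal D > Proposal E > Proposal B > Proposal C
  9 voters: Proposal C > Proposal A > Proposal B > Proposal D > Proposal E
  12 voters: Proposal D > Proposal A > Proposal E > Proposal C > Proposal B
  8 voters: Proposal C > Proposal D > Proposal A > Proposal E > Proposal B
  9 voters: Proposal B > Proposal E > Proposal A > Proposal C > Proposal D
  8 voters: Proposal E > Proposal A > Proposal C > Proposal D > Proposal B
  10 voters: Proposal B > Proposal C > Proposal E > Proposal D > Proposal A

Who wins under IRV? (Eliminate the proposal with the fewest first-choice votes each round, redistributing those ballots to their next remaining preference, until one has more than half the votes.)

Round 1: Proposal A 9, Proposal B 19, Proposal C 17, Proposal D 12, Proposal E 8. Proposal E eliminated.
Round 2: Proposal A 17, Proposal B 19, Proposal C 17, Proposal D 12. Proposal D eliminated.
Round 3: Proposal A 29, Proposal B 19, Proposal C 17. Proposal C eliminated.
Round 4: Proposal A 46, Proposal B 19. Proposal A has a majority (≥33).

Proposal A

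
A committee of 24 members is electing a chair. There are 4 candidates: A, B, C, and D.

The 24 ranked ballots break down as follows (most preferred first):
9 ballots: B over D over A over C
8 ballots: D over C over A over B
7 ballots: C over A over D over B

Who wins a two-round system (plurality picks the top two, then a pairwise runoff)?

D

Round 1 first-place votes: A 0, B 9, C 7, D 8. B and D advance.
Runoff: B is ranked above D on 9 ballots, D above B on 15.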